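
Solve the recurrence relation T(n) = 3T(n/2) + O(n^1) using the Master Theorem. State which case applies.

Master Theorem for T(n) = 3T(n/2) + O(n^1):

a = 3, b = 2, c = 1
log_b(a) = log_2(3) = 1.5850

Case 1: c = 1 < log_2(3) = 1.5850
T(n) = O(n^(log_2 3))

For T(n) = 3T(n/2) + O(n^1): log_2(3) = 1.5850. This is Case 1 of the Master Theorem (c < log_b(a), work dominated by leaves), giving O(n^(log_2 3)).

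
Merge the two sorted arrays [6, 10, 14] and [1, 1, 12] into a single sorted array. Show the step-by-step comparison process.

Merging process:

Compare 6 vs 1: take 1 from right. Merged: [1]
Compare 6 vs 1: take 1 from right. Merged: [1, 1]
Compare 6 vs 12: take 6 from left. Merged: [1, 1, 6]
Compare 10 vs 12: take 10 from left. Merged: [1, 1, 6, 10]
Compare 14 vs 12: take 12 from right. Merged: [1, 1, 6, 10, 12]
Append remaining from left: [14]. Merged: [1, 1, 6, 10, 12, 14]

Final merged array: [1, 1, 6, 10, 12, 14]
Total comparisons: 5

The merged array is [1, 1, 6, 10, 12, 14], requiring 5 comparisons. The merge step runs in O(n) time where n is the total number of elements.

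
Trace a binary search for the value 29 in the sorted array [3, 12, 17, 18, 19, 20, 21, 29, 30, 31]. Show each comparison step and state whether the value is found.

Binary search for 29 in [3, 12, 17, 18, 19, 20, 21, 29, 30, 31]:

lo=0, hi=9, mid=4, arr[mid]=19 -> 19 < 29, search right half
lo=5, hi=9, mid=7, arr[mid]=29 -> Found target at index 7!

Binary search finds 29 at index 7 after 2 comparisons. The search repeatedly halves the search space by comparing with the middle element.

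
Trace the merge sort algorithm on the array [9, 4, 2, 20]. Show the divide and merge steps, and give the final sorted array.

Merge sort trace:

Split: [9, 4, 2, 20] -> [9, 4] and [2, 20]
  Split: [9, 4] -> [9] and [4]
  Merge: [9] + [4] -> [4, 9]
  Split: [2, 20] -> [2] and [20]
  Merge: [2] + [20] -> [2, 20]
Merge: [4, 9] + [2, 20] -> [2, 4, 9, 20]

Final sorted array: [2, 4, 9, 20]

The merge sort proceeds by recursively splitting the array and merging sorted halves.
After all merges, the sorted array is [2, 4, 9, 20].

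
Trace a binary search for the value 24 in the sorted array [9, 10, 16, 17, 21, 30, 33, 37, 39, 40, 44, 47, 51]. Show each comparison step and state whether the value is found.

Binary search for 24 in [9, 10, 16, 17, 21, 30, 33, 37, 39, 40, 44, 47, 51]:

lo=0, hi=12, mid=6, arr[mid]=33 -> 33 > 24, search left half
lo=0, hi=5, mid=2, arr[mid]=16 -> 16 < 24, search right half
lo=3, hi=5, mid=4, arr[mid]=21 -> 21 < 24, search right half
lo=5, hi=5, mid=5, arr[mid]=30 -> 30 > 24, search left half
lo=5 > hi=4, target 24 not found

Binary search determines that 24 is not in the array after 4 comparisons. The search space was exhausted without finding the target.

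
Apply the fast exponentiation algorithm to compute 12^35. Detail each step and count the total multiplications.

Computing 12^35 by squaring (build up from 12^1; each line after the first costs one multiplication):

12^1 = 12
12^2 = (12^1)^2 = 12^2 = 144
12^4 = (12^2)^2 = 144^2 = 20736
12^8 = (12^4)^2 = 20736^2 = 429981696
12^16 = (12^8)^2 = 429981696^2 = 184884258895036416
12^17 = 12 * 12^16 = 12 * 184884258895036416 = 2218611106740436992
12^34 = (12^17)^2 = 2218611106740436992^2 = 4922235242952026704037113243122008064
12^35 = 12 * 12^34 = 12 * 4922235242952026704037113243122008064 = 59066822915424320448445358917464096768

Result: 59066822915424320448445358917464096768
Multiplications needed: 7 (7 lines after 12^1)

12^35 = 59066822915424320448445358917464096768. Using exponentiation by squaring, this requires 7 multiplications. The key idea: if the exponent is even, square the half-power; if odd, multiply by the base once.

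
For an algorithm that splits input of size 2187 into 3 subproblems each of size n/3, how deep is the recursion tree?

For divide and conquer with division factor 3:

Problem sizes at each level:
Level 0: 2187
Level 1: 729
Level 2: 243
Level 3: 81
Level 4: 27
Level 5: 9
Level 6: 3
Level 7: 1

The root is level 0 and the size-1 base case is level 7 (the tree spans levels 0 through 7, i.e. 8 levels counting the root), so the depth is the number of divisions: log_3(2187) = 7

The recursion tree depth is log_3(2187) = 7. At each level, the problem size is divided by 3, so it takes 7 divisions to reduce to a base case of size 1. The algorithm makes 3 recursive calls at each level.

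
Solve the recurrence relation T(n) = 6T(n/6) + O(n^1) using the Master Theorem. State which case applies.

Master Theorem for T(n) = 6T(n/6) + O(n^1):

a = 6, b = 6, c = 1
log_b(a) = log_6(6) = 1.0000

Case 2: c = 1 = log_6(6) = 1.0000
T(n) = O(n^1 log n) = O(n log n)

For T(n) = 6T(n/6) + O(n^1): log_6(6) = 1.0000. This is Case 2 of the Master Theorem (c = log_b(a), equal work at all levels), giving O(n log n).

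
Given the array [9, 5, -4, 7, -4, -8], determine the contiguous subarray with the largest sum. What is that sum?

Using Kadane's algorithm on [9, 5, -4, 7, -4, -8]:

Scanning through the array:
Position 1 (value 5): max_ending_here = 14, max_so_far = 14
Position 2 (value -4): max_ending_here = 10, max_so_far = 14
Position 3 (value 7): max_ending_here = 17, max_so_far = 17
Position 4 (value -4): max_ending_here = 13, max_so_far = 17
Position 5 (value -8): max_ending_here = 5, max_so_far = 17

Maximum subarray: [9, 5, -4, 7]
Maximum sum: 17

The maximum subarray is [9, 5, -4, 7] with sum 17. This subarray runs from index 0 to index 3.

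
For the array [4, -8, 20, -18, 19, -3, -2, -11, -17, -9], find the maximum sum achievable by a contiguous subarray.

Using Kadane's algorithm on [4, -8, 20, -18, 19, -3, -2, -11, -17, -9]:

Scanning through the array:
Position 1 (value -8): max_ending_here = -4, max_so_far = 4
Position 2 (value 20): max_ending_here = 20, max_so_far = 20
Position 3 (value -18): max_ending_here = 2, max_so_far = 20
Position 4 (value 19): max_ending_here = 21, max_so_far = 21
Position 5 (value -3): max_ending_here = 18, max_so_far = 21
Position 6 (value -2): max_ending_here = 16, max_so_far = 21
Position 7 (value -11): max_ending_here = 5, max_so_far = 21
Position 8 (value -17): max_ending_here = -12, max_so_far = 21
Position 9 (value -9): max_ending_here = -9, max_so_far = 21

Maximum subarray: [20, -18, 19]
Maximum sum: 21

The maximum subarray is [20, -18, 19] with sum 21. This subarray runs from index 2 to index 4.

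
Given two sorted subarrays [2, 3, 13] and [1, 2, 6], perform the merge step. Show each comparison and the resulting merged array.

Merging process:

Compare 2 vs 1: take 1 from right. Merged: [1]
Compare 2 vs 2: take 2 from left. Merged: [1, 2]
Compare 3 vs 2: take 2 from right. Merged: [1, 2, 2]
Compare 3 vs 6: take 3 from left. Merged: [1, 2, 2, 3]
Compare 13 vs 6: take 6 from right. Merged: [1, 2, 2, 3, 6]
Append remaining from left: [13]. Merged: [1, 2, 2, 3, 6, 13]

Final merged array: [1, 2, 2, 3, 6, 13]
Total comparisons: 5

The merged array is [1, 2, 2, 3, 6, 13], requiring 5 comparisons. The merge step runs in O(n) time where n is the total number of elements.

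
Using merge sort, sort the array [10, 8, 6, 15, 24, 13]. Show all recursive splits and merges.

Merge sort trace:

Split: [10, 8, 6, 15, 24, 13] -> [10, 8, 6] and [15, 24, 13]
  Split: [10, 8, 6] -> [10] and [8, 6]
    Split: [8, 6] -> [8] and [6]
    Merge: [8] + [6] -> [6, 8]
  Merge: [10] + [6, 8] -> [6, 8, 10]
  Split: [15, 24, 13] -> [15] and [24, 13]
    Split: [24, 13] -> [24] and [13]
    Merge: [24] + [13] -> [13, 24]
  Merge: [15] + [13, 24] -> [13, 15, 24]
Merge: [6, 8, 10] + [13, 15, 24] -> [6, 8, 10, 13, 15, 24]

Final sorted array: [6, 8, 10, 13, 15, 24]

The merge sort proceeds by recursively splitting the array and merging sorted halves.
After all merges, the sorted array is [6, 8, 10, 13, 15, 24].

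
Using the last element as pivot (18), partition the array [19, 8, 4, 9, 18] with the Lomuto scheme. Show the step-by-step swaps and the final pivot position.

Lomuto partition with pivot = 18:

Initial array: [19, 8, 4, 9, 18]

arr[0]=19 > 18: no swap
arr[1]=8 <= 18: swap with position 0, array becomes [8, 19, 4, 9, 18]
arr[2]=4 <= 18: swap with position 1, array becomes [8, 4, 19, 9, 18]
arr[3]=9 <= 18: swap with position 2, array becomes [8, 4, 9, 19, 18]

Place pivot at position 3: [8, 4, 9, 18, 19]
Pivot position: 3

After partitioning with pivot 18, the array becomes [8, 4, 9, 18, 19]. The pivot is placed at index 3. All elements to the left of the pivot are <= 18, and all elements to the right are > 18.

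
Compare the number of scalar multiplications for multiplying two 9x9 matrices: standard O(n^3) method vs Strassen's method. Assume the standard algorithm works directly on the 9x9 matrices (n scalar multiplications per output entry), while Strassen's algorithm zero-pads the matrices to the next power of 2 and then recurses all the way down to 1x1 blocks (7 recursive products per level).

Matrix multiplication for 9x9 matrices:

Strassen's algorithm requires power-of-2 dimensions. Pad 9x9 to 16x16 (next power of 2).

Standard algorithm: 9^3 = 729 multiplications
Strassen's algorithm: 7^(log2(16)) = 7^4 = 2401 multiplications
Difference: 729 - 2401 = -1672 (Strassen uses MORE here due to padding overhead — for small or just-over-power-of-2 n, padding can outweigh the per-level savings)

Standard: 729 multiplications (9^3). Strassen: 2401 multiplications (7^4, after padding to 16x16). Strassen reduces 8 recursive multiplications to 7 at each level.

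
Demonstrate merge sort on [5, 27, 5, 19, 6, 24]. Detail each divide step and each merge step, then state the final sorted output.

Merge sort trace:

Split: [5, 27, 5, 19, 6, 24] -> [5, 27, 5] and [19, 6, 24]
  Split: [5, 27, 5] -> [5] and [27, 5]
    Split: [27, 5] -> [27] and [5]
    Merge: [27] + [5] -> [5, 27]
  Merge: [5] + [5, 27] -> [5, 5, 27]
  Split: [19, 6, 24] -> [19] and [6, 24]
    Split: [6, 24] -> [6] and [24]
    Merge: [6] + [24] -> [6, 24]
  Merge: [19] + [6, 24] -> [6, 19, 24]
Merge: [5, 5, 27] + [6, 19, 24] -> [5, 5, 6, 19, 24, 27]

Final sorted array: [5, 5, 6, 19, 24, 27]

The merge sort proceeds by recursively splitting the array and merging sorted halves.
After all merges, the sorted array is [5, 5, 6, 19, 24, 27].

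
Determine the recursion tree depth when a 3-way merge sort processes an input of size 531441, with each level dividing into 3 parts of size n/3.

For divide and conquer with division factor 3:

Problem sizes at each level:
Level 0: 531441
Level 1: 177147
Level 2: 59049
Level 3: 19683
Level 4: 6561
Level 5: 2187
Level 6: 729
Level 7: 243
Level 8: 81
Level 9: 27
Level 10: 9
Level 11: 3
Level 12: 1

The root is level 0 and the size-1 base case is level 12 (the tree spans levels 0 through 12, i.e. 13 levels counting the root), so the depth is the number of divisions: log_3(531441) = 12

The recursion tree depth is log_3(531441) = 12. At each level, the problem size is divided by 3, so it takes 12 divisions to reduce to a base case of size 1. The algorithm makes 3 recursive calls at each level.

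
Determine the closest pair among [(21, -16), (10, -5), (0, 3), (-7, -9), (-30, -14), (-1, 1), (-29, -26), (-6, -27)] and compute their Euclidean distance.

Computing all pairwise distances among 8 points:

d((21, -16), (10, -5)) = 15.5563
d((21, -16), (0, 3)) = 28.3196
d((21, -16), (-7, -9)) = 28.8617
d((21, -16), (-30, -14)) = 51.0392
d((21, -16), (-1, 1)) = 27.8029
d((21, -16), (-29, -26)) = 50.9902
d((21, -16), (-6, -27)) = 29.1548
d((10, -5), (0, 3)) = 12.8062
d((10, -5), (-7, -9)) = 17.4642
d((10, -5), (-30, -14)) = 41.0
d((10, -5), (-1, 1)) = 12.53
d((10, -5), (-29, -26)) = 44.2945
d((10, -5), (-6, -27)) = 27.2029
d((0, 3), (-7, -9)) = 13.8924
d((0, 3), (-30, -14)) = 34.4819
d((0, 3), (-1, 1)) = 2.2361 <-- minimum
d((0, 3), (-29, -26)) = 41.0122
d((0, 3), (-6, -27)) = 30.5941
d((-7, -9), (-30, -14)) = 23.5372
d((-7, -9), (-1, 1)) = 11.6619
d((-7, -9), (-29, -26)) = 27.8029
d((-7, -9), (-6, -27)) = 18.0278
d((-30, -14), (-1, 1)) = 32.6497
d((-30, -14), (-29, -26)) = 12.0416
d((-30, -14), (-6, -27)) = 27.2947
d((-1, 1), (-29, -26)) = 38.8973
d((-1, 1), (-6, -27)) = 28.4429
d((-29, -26), (-6, -27)) = 23.0217

Closest pair: (0, 3) and (-1, 1) with distance 2.2361

The closest pair is (0, 3) and (-1, 1) with Euclidean distance 2.2361. For 8 points, brute-force pairwise comparison is shown above. For large n, the divide-and-conquer algorithm (sort by x, recurse on halves, check the dividing strip) achieves O(n log n).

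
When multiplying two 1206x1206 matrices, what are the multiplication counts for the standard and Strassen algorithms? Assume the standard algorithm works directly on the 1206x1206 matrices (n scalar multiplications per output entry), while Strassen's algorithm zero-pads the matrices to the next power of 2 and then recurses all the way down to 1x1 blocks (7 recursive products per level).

Matrix multiplication for 1206x1206 matrices:

Strassen's algorithm requires power-of-2 dimensions. Pad 1206x1206 to 2048x2048 (next power of 2).

Standard algorithm: 1206^3 = 1754049816 multiplications
Strassen's algorithm: 7^(log2(2048)) = 7^11 = 1977326743 multiplications
Difference: 1754049816 - 1977326743 = -223276927 (Strassen uses MORE here due to padding overhead — for small or just-over-power-of-2 n, padding can outweigh the per-level savings)

Standard: 1754049816 multiplications (1206^3). Strassen: 1977326743 multiplications (7^11, after padding to 2048x2048). Strassen reduces 8 recursive multiplications to 7 at each level.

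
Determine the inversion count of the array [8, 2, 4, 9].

Finding inversions in [8, 2, 4, 9]:

(0, 1): arr[0]=8 > arr[1]=2
(0, 2): arr[0]=8 > arr[2]=4

Total inversions: 2

The array has 2 inversion(s): (0,1), (0,2). Each pair (i,j) satisfies i < j and arr[i] > arr[j].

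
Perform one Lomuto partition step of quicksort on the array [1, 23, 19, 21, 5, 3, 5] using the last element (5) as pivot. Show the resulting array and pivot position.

Lomuto partition with pivot = 5:

Initial array: [1, 23, 19, 21, 5, 3, 5]

arr[0]=1 <= 5: swap with position 0, array becomes [1, 23, 19, 21, 5, 3, 5]
arr[1]=23 > 5: no swap
arr[2]=19 > 5: no swap
arr[3]=21 > 5: no swap
arr[4]=5 <= 5: swap with position 1, array becomes [1, 5, 19, 21, 23, 3, 5]
arr[5]=3 <= 5: swap with position 2, array becomes [1, 5, 3, 21, 23, 19, 5]

Place pivot at position 3: [1, 5, 3, 5, 23, 19, 21]
Pivot position: 3

After partitioning with pivot 5, the array becomes [1, 5, 3, 5, 23, 19, 21]. The pivot is placed at index 3. All elements to the left of the pivot are <= 5, and all elements to the right are > 5.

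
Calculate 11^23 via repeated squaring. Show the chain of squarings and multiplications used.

Computing 11^23 by squaring (build up from 11^1; each line after the first costs one multiplication):

11^1 = 11
11^2 = (11^1)^2 = 11^2 = 121
11^4 = (11^2)^2 = 121^2 = 14641
11^5 = 11 * 11^4 = 11 * 14641 = 161051
11^10 = (11^5)^2 = 161051^2 = 25937424601
11^11 = 11 * 11^10 = 11 * 25937424601 = 285311670611
11^22 = (11^11)^2 = 285311670611^2 = 81402749386839761113321
11^23 = 11 * 11^22 = 11 * 81402749386839761113321 = 895430243255237372246531

Result: 895430243255237372246531
Multiplications needed: 7 (7 lines after 11^1)

11^23 = 895430243255237372246531. Using exponentiation by squaring, this requires 7 multiplications. The key idea: if the exponent is even, square the half-power; if odd, multiply by the base once.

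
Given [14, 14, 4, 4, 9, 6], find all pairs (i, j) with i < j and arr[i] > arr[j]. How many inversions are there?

Finding inversions in [14, 14, 4, 4, 9, 6]:

(0, 2): arr[0]=14 > arr[2]=4
(0, 3): arr[0]=14 > arr[3]=4
(0, 4): arr[0]=14 > arr[4]=9
(0, 5): arr[0]=14 > arr[5]=6
(1, 2): arr[1]=14 > arr[2]=4
(1, 3): arr[1]=14 > arr[3]=4
(1, 4): arr[1]=14 > arr[4]=9
(1, 5): arr[1]=14 > arr[5]=6
(4, 5): arr[4]=9 > arr[5]=6

Total inversions: 9

The array has 9 inversion(s): (0,2), (0,3), (0,4), (0,5), (1,2), (1,3), (1,4), (1,5), (4,5). Each pair (i,j) satisfies i < j and arr[i] > arr[j].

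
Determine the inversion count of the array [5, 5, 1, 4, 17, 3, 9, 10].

Finding inversions in [5, 5, 1, 4, 17, 3, 9, 10]:

(0, 2): arr[0]=5 > arr[2]=1
(0, 3): arr[0]=5 > arr[3]=4
(0, 5): arr[0]=5 > arr[5]=3
(1, 2): arr[1]=5 > arr[2]=1
(1, 3): arr[1]=5 > arr[3]=4
(1, 5): arr[1]=5 > arr[5]=3
(3, 5): arr[3]=4 > arr[5]=3
(4, 5): arr[4]=17 > arr[5]=3
(4, 6): arr[4]=17 > arr[6]=9
(4, 7): arr[4]=17 > arr[7]=10

Total inversions: 10

The array has 10 inversion(s): (0,2), (0,3), (0,5), (1,2), (1,3), (1,5), (3,5), (4,5), (4,6), (4,7). Each pair (i,j) satisfies i < j and arr[i] > arr[j].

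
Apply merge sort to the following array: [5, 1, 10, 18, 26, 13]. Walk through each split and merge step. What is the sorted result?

Merge sort trace:

Split: [5, 1, 10, 18, 26, 13] -> [5, 1, 10] and [18, 26, 13]
  Split: [5, 1, 10] -> [5] and [1, 10]
    Split: [1, 10] -> [1] and [10]
    Merge: [1] + [10] -> [1, 10]
  Merge: [5] + [1, 10] -> [1, 5, 10]
  Split: [18, 26, 13] -> [18] and [26, 13]
    Split: [26, 13] -> [26] and [13]
    Merge: [26] + [13] -> [13, 26]
  Merge: [18] + [13, 26] -> [13, 18, 26]
Merge: [1, 5, 10] + [13, 18, 26] -> [1, 5, 10, 13, 18, 26]

Final sorted array: [1, 5, 10, 13, 18, 26]

The merge sort proceeds by recursively splitting the array and merging sorted halves.
After all merges, the sorted array is [1, 5, 10, 13, 18, 26].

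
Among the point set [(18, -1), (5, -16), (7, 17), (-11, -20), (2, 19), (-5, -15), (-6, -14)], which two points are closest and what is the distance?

Computing all pairwise distances among 7 points:

d((18, -1), (5, -16)) = 19.8494
d((18, -1), (7, 17)) = 21.095
d((18, -1), (-11, -20)) = 34.6699
d((18, -1), (2, 19)) = 25.6125
d((18, -1), (-5, -15)) = 26.9258
d((18, -1), (-6, -14)) = 27.2947
d((5, -16), (7, 17)) = 33.0606
d((5, -16), (-11, -20)) = 16.4924
d((5, -16), (2, 19)) = 35.1283
d((5, -16), (-5, -15)) = 10.0499
d((5, -16), (-6, -14)) = 11.1803
d((7, 17), (-11, -20)) = 41.1461
d((7, 17), (2, 19)) = 5.3852
d((7, 17), (-5, -15)) = 34.176
d((7, 17), (-6, -14)) = 33.6155
d((-11, -20), (2, 19)) = 41.1096
d((-11, -20), (-5, -15)) = 7.8102
d((-11, -20), (-6, -14)) = 7.8102
d((2, 19), (-5, -15)) = 34.7131
d((2, 19), (-6, -14)) = 33.9559
d((-5, -15), (-6, -14)) = 1.4142 <-- minimum

Closest pair: (-5, -15) and (-6, -14) with distance 1.4142

The closest pair is (-5, -15) and (-6, -14) with Euclidean distance 1.4142. For 7 points, brute-force pairwise comparison is shown above. For large n, the divide-and-conquer algorithm (sort by x, recurse on halves, check the dividing strip) achieves O(n log n).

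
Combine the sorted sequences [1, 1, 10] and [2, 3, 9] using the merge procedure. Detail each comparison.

Merging process:

Compare 1 vs 2: take 1 from left. Merged: [1]
Compare 1 vs 2: take 1 from left. Merged: [1, 1]
Compare 10 vs 2: take 2 from right. Merged: [1, 1, 2]
Compare 10 vs 3: take 3 from right. Merged: [1, 1, 2, 3]
Compare 10 vs 9: take 9 from right. Merged: [1, 1, 2, 3, 9]
Append remaining from left: [10]. Merged: [1, 1, 2, 3, 9, 10]

Final merged array: [1, 1, 2, 3, 9, 10]
Total comparisons: 5

The merged array is [1, 1, 2, 3, 9, 10], requiring 5 comparisons. The merge step runs in O(n) time where n is the total number of elements.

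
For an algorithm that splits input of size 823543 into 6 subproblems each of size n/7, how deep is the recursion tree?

For divide and conquer with division factor 7:

Problem sizes at each level:
Level 0: 823543
Level 1: 117649
Level 2: 16807
Level 3: 2401
Level 4: 343
Level 5: 49
Level 6: 7
Level 7: 1

The root is level 0 and the size-1 base case is level 7 (the tree spans levels 0 through 7, i.e. 8 levels counting the root), so the depth is the number of divisions: log_7(823543) = 7

The recursion tree depth is log_7(823543) = 7. At each level, the problem size is divided by 7, so it takes 7 divisions to reduce to a base case of size 1. The algorithm makes 6 recursive calls at each level.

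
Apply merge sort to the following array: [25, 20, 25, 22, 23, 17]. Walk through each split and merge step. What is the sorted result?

Merge sort trace:

Split: [25, 20, 25, 22, 23, 17] -> [25, 20, 25] and [22, 23, 17]
  Split: [25, 20, 25] -> [25] and [20, 25]
    Split: [20, 25] -> [20] and [25]
    Merge: [20] + [25] -> [20, 25]
  Merge: [25] + [20, 25] -> [20, 25, 25]
  Split: [22, 23, 17] -> [22] and [23, 17]
    Split: [23, 17] -> [23] and [17]
    Merge: [23] + [17] -> [17, 23]
  Merge: [22] + [17, 23] -> [17, 22, 23]
Merge: [20, 25, 25] + [17, 22, 23] -> [17, 20, 22, 23, 25, 25]

Final sorted array: [17, 20, 22, 23, 25, 25]

The merge sort proceeds by recursively splitting the array and merging sorted halves.
After all merges, the sorted array is [17, 20, 22, 23, 25, 25].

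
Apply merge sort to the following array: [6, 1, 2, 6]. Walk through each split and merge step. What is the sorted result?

Merge sort trace:

Split: [6, 1, 2, 6] -> [6, 1] and [2, 6]
  Split: [6, 1] -> [6] and [1]
  Merge: [6] + [1] -> [1, 6]
  Split: [2, 6] -> [2] and [6]
  Merge: [2] + [6] -> [2, 6]
Merge: [1, 6] + [2, 6] -> [1, 2, 6, 6]

Final sorted array: [1, 2, 6, 6]

The merge sort proceeds by recursively splitting the array and merging sorted halves.
After all merges, the sorted array is [1, 2, 6, 6].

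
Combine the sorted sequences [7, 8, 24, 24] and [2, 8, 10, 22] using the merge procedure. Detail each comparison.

Merging process:

Compare 7 vs 2: take 2 from right. Merged: [2]
Compare 7 vs 8: take 7 from left. Merged: [2, 7]
Compare 8 vs 8: take 8 from left. Merged: [2, 7, 8]
Compare 24 vs 8: take 8 from right. Merged: [2, 7, 8, 8]
Compare 24 vs 10: take 10 from right. Merged: [2, 7, 8, 8, 10]
Compare 24 vs 22: take 22 from right. Merged: [2, 7, 8, 8, 10, 22]
Append remaining from left: [24, 24]. Merged: [2, 7, 8, 8, 10, 22, 24, 24]

Final merged array: [2, 7, 8, 8, 10, 22, 24, 24]
Total comparisons: 6

The merged array is [2, 7, 8, 8, 10, 22, 24, 24], requiring 6 comparisons. The merge step runs in O(n) time where n is the total number of elements.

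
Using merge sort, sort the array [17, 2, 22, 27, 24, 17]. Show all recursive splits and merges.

Merge sort trace:

Split: [17, 2, 22, 27, 24, 17] -> [17, 2, 22] and [27, 24, 17]
  Split: [17, 2, 22] -> [17] and [2, 22]
    Split: [2, 22] -> [2] and [22]
    Merge: [2] + [22] -> [2, 22]
  Merge: [17] + [2, 22] -> [2, 17, 22]
  Split: [27, 24, 17] -> [27] and [24, 17]
    Split: [24, 17] -> [24] and [17]
    Merge: [24] + [17] -> [17, 24]
  Merge: [27] + [17, 24] -> [17, 24, 27]
Merge: [2, 17, 22] + [17, 24, 27] -> [2, 17, 17, 22, 24, 27]

Final sorted array: [2, 17, 17, 22, 24, 27]

The merge sort proceeds by recursively splitting the array and merging sorted halves.
After all merges, the sorted array is [2, 17, 17, 22, 24, 27].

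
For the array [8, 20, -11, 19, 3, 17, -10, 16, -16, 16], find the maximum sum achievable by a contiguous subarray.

Using Kadane's algorithm on [8, 20, -11, 19, 3, 17, -10, 16, -16, 16]:

Scanning through the array:
Position 1 (value 20): max_ending_here = 28, max_so_far = 28
Position 2 (value -11): max_ending_here = 17, max_so_far = 28
Position 3 (value 19): max_ending_here = 36, max_so_far = 36
Position 4 (value 3): max_ending_here = 39, max_so_far = 39
Position 5 (value 17): max_ending_here = 56, max_so_far = 56
Position 6 (value -10): max_ending_here = 46, max_so_far = 56
Position 7 (value 16): max_ending_here = 62, max_so_far = 62
Position 8 (value -16): max_ending_here = 46, max_so_far = 62
Position 9 (value 16): max_ending_here = 62, max_so_far = 62

Maximum subarray: [8, 20, -11, 19, 3, 17, -10, 16]
Maximum sum: 62

The maximum subarray is [8, 20, -11, 19, 3, 17, -10, 16] with sum 62. This subarray runs from index 0 to index 7.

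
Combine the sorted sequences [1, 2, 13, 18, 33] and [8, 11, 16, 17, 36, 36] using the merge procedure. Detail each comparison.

Merging process:

Compare 1 vs 8: take 1 from left. Merged: [1]
Compare 2 vs 8: take 2 from left. Merged: [1, 2]
Compare 13 vs 8: take 8 from right. Merged: [1, 2, 8]
Compare 13 vs 11: take 11 from right. Merged: [1, 2, 8, 11]
Compare 13 vs 16: take 13 from left. Merged: [1, 2, 8, 11, 13]
Compare 18 vs 16: take 16 from right. Merged: [1, 2, 8, 11, 13, 16]
Compare 18 vs 17: take 17 from right. Merged: [1, 2, 8, 11, 13, 16, 17]
Compare 18 vs 36: take 18 from left. Merged: [1, 2, 8, 11, 13, 16, 17, 18]
Compare 33 vs 36: take 33 from left. Merged: [1, 2, 8, 11, 13, 16, 17, 18, 33]
Append remaining from right: [36, 36]. Merged: [1, 2, 8, 11, 13, 16, 17, 18, 33, 36, 36]

Final merged array: [1, 2, 8, 11, 13, 16, 17, 18, 33, 36, 36]
Total comparisons: 9

The merged array is [1, 2, 8, 11, 13, 16, 17, 18, 33, 36, 36], requiring 9 comparisons. The merge step runs in O(n) time where n is the total number of elements.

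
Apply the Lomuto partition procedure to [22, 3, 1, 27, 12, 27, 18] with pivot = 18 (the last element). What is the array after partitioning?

Lomuto partition with pivot = 18:

Initial array: [22, 3, 1, 27, 12, 27, 18]

arr[0]=22 > 18: no swap
arr[1]=3 <= 18: swap with position 0, array becomes [3, 22, 1, 27, 12, 27, 18]
arr[2]=1 <= 18: swap with position 1, array becomes [3, 1, 22, 27, 12, 27, 18]
arr[3]=27 > 18: no swap
arr[4]=12 <= 18: swap with position 2, array becomes [3, 1, 12, 27, 22, 27, 18]
arr[5]=27 > 18: no swap

Place pivot at position 3: [3, 1, 12, 18, 22, 27, 27]
Pivot position: 3

After partitioning with pivot 18, the array becomes [3, 1, 12, 18, 22, 27, 27]. The pivot is placed at index 3. All elements to the left of the pivot are <= 18, and all elements to the right are > 18.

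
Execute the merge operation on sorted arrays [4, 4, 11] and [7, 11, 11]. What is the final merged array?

Merging process:

Compare 4 vs 7: take 4 from left. Merged: [4]
Compare 4 vs 7: take 4 from left. Merged: [4, 4]
Compare 11 vs 7: take 7 from right. Merged: [4, 4, 7]
Compare 11 vs 11: take 11 from left. Merged: [4, 4, 7, 11]
Append remaining from right: [11, 11]. Merged: [4, 4, 7, 11, 11, 11]

Final merged array: [4, 4, 7, 11, 11, 11]
Total comparisons: 4

The merged array is [4, 4, 7, 11, 11, 11], requiring 4 comparisons. The merge step runs in O(n) time where n is the total number of elements.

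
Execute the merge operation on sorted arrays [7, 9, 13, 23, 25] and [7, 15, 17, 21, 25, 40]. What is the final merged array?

Merging process:

Compare 7 vs 7: take 7 from left. Merged: [7]
Compare 9 vs 7: take 7 from right. Merged: [7, 7]
Compare 9 vs 15: take 9 from left. Merged: [7, 7, 9]
Compare 13 vs 15: take 13 from left. Merged: [7, 7, 9, 13]
Compare 23 vs 15: take 15 from right. Merged: [7, 7, 9, 13, 15]
Compare 23 vs 17: take 17 from right. Merged: [7, 7, 9, 13, 15, 17]
Compare 23 vs 21: take 21 from right. Merged: [7, 7, 9, 13, 15, 17, 21]
Compare 23 vs 25: take 23 from left. Merged: [7, 7, 9, 13, 15, 17, 21, 23]
Compare 25 vs 25: take 25 from left. Merged: [7, 7, 9, 13, 15, 17, 21, 23, 25]
Append remaining from right: [25, 40]. Merged: [7, 7, 9, 13, 15, 17, 21, 23, 25, 25, 40]

Final merged array: [7, 7, 9, 13, 15, 17, 21, 23, 25, 25, 40]
Total comparisons: 9

The merged array is [7, 7, 9, 13, 15, 17, 21, 23, 25, 25, 40], requiring 9 comparisons. The merge step runs in O(n) time where n is the total number of elements.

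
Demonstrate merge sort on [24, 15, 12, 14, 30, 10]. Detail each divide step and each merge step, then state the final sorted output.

Merge sort trace:

Split: [24, 15, 12, 14, 30, 10] -> [24, 15, 12] and [14, 30, 10]
  Split: [24, 15, 12] -> [24] and [15, 12]
    Split: [15, 12] -> [15] and [12]
    Merge: [15] + [12] -> [12, 15]
  Merge: [24] + [12, 15] -> [12, 15, 24]
  Split: [14, 30, 10] -> [14] and [30, 10]
    Split: [30, 10] -> [30] and [10]
    Merge: [30] + [10] -> [10, 30]
  Merge: [14] + [10, 30] -> [10, 14, 30]
Merge: [12, 15, 24] + [10, 14, 30] -> [10, 12, 14, 15, 24, 30]

Final sorted array: [10, 12, 14, 15, 24, 30]

The merge sort proceeds by recursively splitting the array and merging sorted halves.
After all merges, the sorted array is [10, 12, 14, 15, 24, 30].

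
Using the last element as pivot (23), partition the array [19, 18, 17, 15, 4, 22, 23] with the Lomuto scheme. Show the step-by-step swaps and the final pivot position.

Lomuto partition with pivot = 23:

Initial array: [19, 18, 17, 15, 4, 22, 23]

arr[0]=19 <= 23: swap with position 0, array becomes [19, 18, 17, 15, 4, 22, 23]
arr[1]=18 <= 23: swap with position 1, array becomes [19, 18, 17, 15, 4, 22, 23]
arr[2]=17 <= 23: swap with position 2, array becomes [19, 18, 17, 15, 4, 22, 23]
arr[3]=15 <= 23: swap with position 3, array becomes [19, 18, 17, 15, 4, 22, 23]
arr[4]=4 <= 23: swap with position 4, array becomes [19, 18, 17, 15, 4, 22, 23]
arr[5]=22 <= 23: swap with position 5, array becomes [19, 18, 17, 15, 4, 22, 23]

Place pivot at position 6: [19, 18, 17, 15, 4, 22, 23]
Pivot position: 6

After partitioning with pivot 23, the array becomes [19, 18, 17, 15, 4, 22, 23]. The pivot is placed at index 6. All elements to the left of the pivot are <= 23, and all elements to the right are > 23.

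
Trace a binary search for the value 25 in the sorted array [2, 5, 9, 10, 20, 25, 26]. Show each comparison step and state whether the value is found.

Binary search for 25 in [2, 5, 9, 10, 20, 25, 26]:

lo=0, hi=6, mid=3, arr[mid]=10 -> 10 < 25, search right half
lo=4, hi=6, mid=5, arr[mid]=25 -> Found target at index 5!

Binary search finds 25 at index 5 after 2 comparisons. The search repeatedly halves the search space by comparing with the middle element.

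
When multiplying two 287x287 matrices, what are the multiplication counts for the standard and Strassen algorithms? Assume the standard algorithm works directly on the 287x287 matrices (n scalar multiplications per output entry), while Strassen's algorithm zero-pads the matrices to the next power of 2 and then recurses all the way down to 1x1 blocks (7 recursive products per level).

Matrix multiplication for 287x287 matrices:

Strassen's algorithm requires power-of-2 dimensions. Pad 287x287 to 512x512 (next power of 2).

Standard algorithm: 287^3 = 23639903 multiplications
Strassen's algorithm: 7^(log2(512)) = 7^9 = 40353607 multiplications
Difference: 23639903 - 40353607 = -16713704 (Strassen uses MORE here due to padding overhead — for small or just-over-power-of-2 n, padding can outweigh the per-level savings)

Standard: 23639903 multiplications (287^3). Strassen: 40353607 multiplications (7^9, after padding to 512x512). Strassen reduces 8 recursive multiplications to 7 at each level.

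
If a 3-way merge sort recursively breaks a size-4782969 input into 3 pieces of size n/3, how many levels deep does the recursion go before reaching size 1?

For divide and conquer with division factor 3:

Problem sizes at each level:
Level 0: 4782969
Level 1: 1594323
Level 2: 531441
Level 3: 177147
Level 4: 59049
Level 5: 19683
Level 6: 6561
Level 7: 2187
Level 8: 729
Level 9: 243
Level 10: 81
Level 11: 27
Level 12: 9
Level 13: 3
Level 14: 1

The root is level 0 and the size-1 base case is level 14 (the tree spans levels 0 through 14, i.e. 15 levels counting the root), so the depth is the number of divisions: log_3(4782969) = 14

The recursion tree depth is log_3(4782969) = 14. At each level, the problem size is divided by 3, so it takes 14 divisions to reduce to a base case of size 1. The algorithm makes 3 recursive calls at each level.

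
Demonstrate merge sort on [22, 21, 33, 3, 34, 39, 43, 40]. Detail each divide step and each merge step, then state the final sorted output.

Merge sort trace:

Split: [22, 21, 33, 3, 34, 39, 43, 40] -> [22, 21, 33, 3] and [34, 39, 43, 40]
  Split: [22, 21, 33, 3] -> [22, 21] and [33, 3]
    Split: [22, 21] -> [22] and [21]
    Merge: [22] + [21] -> [21, 22]
    Split: [33, 3] -> [33] and [3]
    Merge: [33] + [3] -> [3, 33]
  Merge: [21, 22] + [3, 33] -> [3, 21, 22, 33]
  Split: [34, 39, 43, 40] -> [34, 39] and [43, 40]
    Split: [34, 39] -> [34] and [39]
    Merge: [34] + [39] -> [34, 39]
    Split: [43, 40] -> [43] and [40]
    Merge: [43] + [40] -> [40, 43]
  Merge: [34, 39] + [40, 43] -> [34, 39, 40, 43]
Merge: [3, 21, 22, 33] + [34, 39, 40, 43] -> [3, 21, 22, 33, 34, 39, 40, 43]

Final sorted array: [3, 21, 22, 33, 34, 39, 40, 43]

The merge sort proceeds by recursively splitting the array and merging sorted halves.
After all merges, the sorted array is [3, 21, 22, 33, 34, 39, 40, 43].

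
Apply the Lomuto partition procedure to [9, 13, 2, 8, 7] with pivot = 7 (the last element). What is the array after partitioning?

Lomuto partition with pivot = 7:

Initial array: [9, 13, 2, 8, 7]

arr[0]=9 > 7: no swap
arr[1]=13 > 7: no swap
arr[2]=2 <= 7: swap with position 0, array becomes [2, 13, 9, 8, 7]
arr[3]=8 > 7: no swap

Place pivot at position 1: [2, 7, 9, 8, 13]
Pivot position: 1

After partitioning with pivot 7, the array becomes [2, 7, 9, 8, 13]. The pivot is placed at index 1. All elements to the left of the pivot are <= 7, and all elements to the right are > 7.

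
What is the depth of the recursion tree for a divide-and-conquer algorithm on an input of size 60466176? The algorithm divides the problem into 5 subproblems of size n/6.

For divide and conquer with division factor 6:

Problem sizes at each level:
Level 0: 60466176
Level 1: 10077696
Level 2: 1679616
Level 3: 279936
Level 4: 46656
Level 5: 7776
Level 6: 1296
Level 7: 216
Level 8: 36
Level 9: 6
Level 10: 1

The root is level 0 and the size-1 base case is level 10 (the tree spans levels 0 through 10, i.e. 11 levels counting the root), so the depth is the number of divisions: log_6(60466176) = 10

The recursion tree depth is log_6(60466176) = 10. At each level, the problem size is divided by 6, so it takes 10 divisions to reduce to a base case of size 1. The algorithm makes 5 recursive calls at each level.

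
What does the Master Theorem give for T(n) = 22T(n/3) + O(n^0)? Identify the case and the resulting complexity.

Master Theorem for T(n) = 22T(n/3) + O(n^0):

a = 22, b = 3, c = 0
log_b(a) = log_3(22) = 2.8136

Case 1: c = 0 < log_3(22) = 2.8136
T(n) = O(n^(log_3 22))

For T(n) = 22T(n/3) + O(n^0): log_3(22) = 2.8136. This is Case 1 of the Master Theorem (c < log_b(a), work dominated by leaves), giving O(n^(log_3 22)).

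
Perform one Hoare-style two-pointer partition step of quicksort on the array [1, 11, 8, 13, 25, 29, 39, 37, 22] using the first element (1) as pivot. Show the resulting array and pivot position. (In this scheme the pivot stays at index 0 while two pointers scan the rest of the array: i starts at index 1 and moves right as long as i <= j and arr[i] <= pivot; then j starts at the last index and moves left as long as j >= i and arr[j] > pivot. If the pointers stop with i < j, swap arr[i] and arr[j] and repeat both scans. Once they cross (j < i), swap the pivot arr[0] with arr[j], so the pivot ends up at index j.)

Hoare-style two-pointer partition with pivot = 1:

Initial array: [1, 11, 8, 13, 25, 29, 39, 37, 22]

Pointers start at i = 1, j = 8.
i ends at 1, j ends at 0: the pointers have crossed (j < i), so scanning stops.

j = 0, so swapping arr[0] with arr[j] leaves the pivot at position 0: [1, 11, 8, 13, 25, 29, 39, 37, 22]
Pivot position: 0

After partitioning with pivot 1, the array becomes [1, 11, 8, 13, 25, 29, 39, 37, 22]. The pivot is placed at index 0. All elements to the left of the pivot are <= 1, and all elements to the right are > 1.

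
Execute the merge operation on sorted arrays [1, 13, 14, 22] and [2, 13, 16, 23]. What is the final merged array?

Merging process:

Compare 1 vs 2: take 1 from left. Merged: [1]
Compare 13 vs 2: take 2 from right. Merged: [1, 2]
Compare 13 vs 13: take 13 from left. Merged: [1, 2, 13]
Compare 14 vs 13: take 13 from right. Merged: [1, 2, 13, 13]
Compare 14 vs 16: take 14 from left. Merged: [1, 2, 13, 13, 14]
Compare 22 vs 16: take 16 from right. Merged: [1, 2, 13, 13, 14, 16]
Compare 22 vs 23: take 22 from left. Merged: [1, 2, 13, 13, 14, 16, 22]
Append remaining from right: [23]. Merged: [1, 2, 13, 13, 14, 16, 22, 23]

Final merged array: [1, 2, 13, 13, 14, 16, 22, 23]
Total comparisons: 7

The merged array is [1, 2, 13, 13, 14, 16, 22, 23], requiring 7 comparisons. The merge step runs in O(n) time where n is the total number of elements.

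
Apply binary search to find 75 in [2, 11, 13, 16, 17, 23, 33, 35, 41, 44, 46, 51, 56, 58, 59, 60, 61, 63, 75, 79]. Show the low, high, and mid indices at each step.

Binary search for 75 in [2, 11, 13, 16, 17, 23, 33, 35, 41, 44, 46, 51, 56, 58, 59, 60, 61, 63, 75, 79]:

lo=0, hi=19, mid=9, arr[mid]=44 -> 44 < 75, search right half
lo=10, hi=19, mid=14, arr[mid]=59 -> 59 < 75, search right half
lo=15, hi=19, mid=17, arr[mid]=63 -> 63 < 75, search right half
lo=18, hi=19, mid=18, arr[mid]=75 -> Found target at index 18!

Binary search finds 75 at index 18 after 4 comparisons. The search repeatedly halves the search space by comparing with the middle element.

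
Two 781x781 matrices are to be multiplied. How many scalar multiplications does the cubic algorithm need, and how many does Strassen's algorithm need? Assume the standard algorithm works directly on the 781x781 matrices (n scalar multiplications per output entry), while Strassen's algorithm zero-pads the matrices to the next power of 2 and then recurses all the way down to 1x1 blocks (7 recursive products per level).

Matrix multiplication for 781x781 matrices:

Strassen's algorithm requires power-of-2 dimensions. Pad 781x781 to 1024x1024 (next power of 2).

Standard algorithm: 781^3 = 476379541 multiplications
Strassen's algorithm: 7^(log2(1024)) = 7^10 = 282475249 multiplications
Savings: 476379541 - 282475249 = 193904292 multiplications

Standard: 476379541 multiplications (781^3). Strassen: 282475249 multiplications (7^10, after padding to 1024x1024). Strassen reduces 8 recursive multiplications to 7 at each level.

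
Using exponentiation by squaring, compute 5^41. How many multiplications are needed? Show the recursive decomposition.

Computing 5^41 by squaring (build up from 5^1; each line after the first costs one multiplication):

5^1 = 5
5^2 = (5^1)^2 = 5^2 = 25
5^4 = (5^2)^2 = 25^2 = 625
5^5 = 5 * 5^4 = 5 * 625 = 3125
5^10 = (5^5)^2 = 3125^2 = 9765625
5^20 = (5^10)^2 = 9765625^2 = 95367431640625
5^40 = (5^20)^2 = 95367431640625^2 = 9094947017729282379150390625
5^41 = 5 * 5^40 = 5 * 9094947017729282379150390625 = 45474735088646411895751953125

Result: 45474735088646411895751953125
Multiplications needed: 7 (7 lines after 5^1)

5^41 = 45474735088646411895751953125. Using exponentiation by squaring, this requires 7 multiplications. The key idea: if the exponent is even, square the half-power; if odd, multiply by the base once.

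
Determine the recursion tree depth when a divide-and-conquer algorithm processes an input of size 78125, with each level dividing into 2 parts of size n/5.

For divide and conquer with division factor 5:

Problem sizes at each level:
Level 0: 78125
Level 1: 15625
Level 2: 3125
Level 3: 625
Level 4: 125
Level 5: 25
Level 6: 5
Level 7: 1

The root is level 0 and the size-1 base case is level 7 (the tree spans levels 0 through 7, i.e. 8 levels counting the root), so the depth is the number of divisions: log_5(78125) = 7

The recursion tree depth is log_5(78125) = 7. At each level, the problem size is divided by 5, so it takes 7 divisions to reduce to a base case of size 1. The algorithm makes 2 recursive calls at each level.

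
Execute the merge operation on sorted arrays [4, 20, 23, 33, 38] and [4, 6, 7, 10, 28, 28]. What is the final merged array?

Merging process:

Compare 4 vs 4: take 4 from left. Merged: [4]
Compare 20 vs 4: take 4 from right. Merged: [4, 4]
Compare 20 vs 6: take 6 from right. Merged: [4, 4, 6]
Compare 20 vs 7: take 7 from right. Merged: [4, 4, 6, 7]
Compare 20 vs 10: take 10 from right. Merged: [4, 4, 6, 7, 10]
Compare 20 vs 28: take 20 from left. Merged: [4, 4, 6, 7, 10, 20]
Compare 23 vs 28: take 23 from left. Merged: [4, 4, 6, 7, 10, 20, 23]
Compare 33 vs 28: take 28 from right. Merged: [4, 4, 6, 7, 10, 20, 23, 28]
Compare 33 vs 28: take 28 from right. Merged: [4, 4, 6, 7, 10, 20, 23, 28, 28]
Append remaining from left: [33, 38]. Merged: [4, 4, 6, 7, 10, 20, 23, 28, 28, 33, 38]

Final merged array: [4, 4, 6, 7, 10, 20, 23, 28, 28, 33, 38]
Total comparisons: 9

The merged array is [4, 4, 6, 7, 10, 20, 23, 28, 28, 33, 38], requiring 9 comparisons. The merge step runs in O(n) time where n is the total number of elements.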